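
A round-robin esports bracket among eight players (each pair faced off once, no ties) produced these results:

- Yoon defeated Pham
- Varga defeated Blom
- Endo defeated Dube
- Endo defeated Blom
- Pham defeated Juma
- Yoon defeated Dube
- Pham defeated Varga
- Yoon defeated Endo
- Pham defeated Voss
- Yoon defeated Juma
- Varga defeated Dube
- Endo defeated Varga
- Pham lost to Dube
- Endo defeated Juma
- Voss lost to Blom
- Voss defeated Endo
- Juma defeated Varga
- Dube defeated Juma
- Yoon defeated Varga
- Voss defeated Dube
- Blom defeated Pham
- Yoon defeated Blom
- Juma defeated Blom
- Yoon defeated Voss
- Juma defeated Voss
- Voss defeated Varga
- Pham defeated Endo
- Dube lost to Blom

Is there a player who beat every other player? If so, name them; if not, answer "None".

Yoon has 7 wins out of 7 opponents — a perfect record.

Yoon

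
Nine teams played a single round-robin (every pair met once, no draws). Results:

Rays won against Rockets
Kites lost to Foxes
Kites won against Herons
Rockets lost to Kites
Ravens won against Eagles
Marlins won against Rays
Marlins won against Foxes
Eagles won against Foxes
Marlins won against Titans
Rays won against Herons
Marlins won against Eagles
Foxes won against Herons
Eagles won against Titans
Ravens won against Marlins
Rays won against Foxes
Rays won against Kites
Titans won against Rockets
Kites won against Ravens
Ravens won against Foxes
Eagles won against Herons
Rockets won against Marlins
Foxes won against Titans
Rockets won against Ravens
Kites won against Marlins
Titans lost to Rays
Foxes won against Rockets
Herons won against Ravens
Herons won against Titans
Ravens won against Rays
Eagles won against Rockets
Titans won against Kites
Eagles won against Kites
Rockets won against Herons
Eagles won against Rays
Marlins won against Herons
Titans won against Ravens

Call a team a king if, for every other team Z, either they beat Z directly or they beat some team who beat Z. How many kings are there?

6

Rockets cannot reach Kites in two steps.
Rays cannot reach Eagles in two steps.
Kites reaches everyone (king).
Titans reaches everyone (king).
Marlins reaches everyone (king).
Herons reaches everyone (king).
Ravens reaches everyone (king).
Foxes cannot reach Rays, Eagles in two steps.
Eagles reaches everyone (king).
Kings: Kites, Titans, Marlins, Herons, Ravens, Eagles — 6.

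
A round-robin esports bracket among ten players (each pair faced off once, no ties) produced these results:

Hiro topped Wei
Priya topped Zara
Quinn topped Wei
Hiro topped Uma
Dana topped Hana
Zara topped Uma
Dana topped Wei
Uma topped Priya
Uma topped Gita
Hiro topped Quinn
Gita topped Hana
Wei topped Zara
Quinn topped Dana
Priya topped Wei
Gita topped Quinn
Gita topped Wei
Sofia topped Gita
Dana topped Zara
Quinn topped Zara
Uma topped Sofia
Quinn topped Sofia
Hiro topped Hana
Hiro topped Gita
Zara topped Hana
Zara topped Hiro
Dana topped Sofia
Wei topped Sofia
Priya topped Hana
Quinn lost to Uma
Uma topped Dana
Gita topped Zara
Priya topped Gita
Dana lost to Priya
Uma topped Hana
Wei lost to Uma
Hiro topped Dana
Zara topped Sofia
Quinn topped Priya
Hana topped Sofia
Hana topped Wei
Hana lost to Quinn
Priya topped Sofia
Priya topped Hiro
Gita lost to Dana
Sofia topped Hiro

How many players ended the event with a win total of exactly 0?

0

Win totals: Quinn 6, Priya 7, Uma 7, Zara 4, Gita 4, Wei 2, Dana 5, Hiro 6, Sofia 2, Hana 2.
No player has exactly 0 wins.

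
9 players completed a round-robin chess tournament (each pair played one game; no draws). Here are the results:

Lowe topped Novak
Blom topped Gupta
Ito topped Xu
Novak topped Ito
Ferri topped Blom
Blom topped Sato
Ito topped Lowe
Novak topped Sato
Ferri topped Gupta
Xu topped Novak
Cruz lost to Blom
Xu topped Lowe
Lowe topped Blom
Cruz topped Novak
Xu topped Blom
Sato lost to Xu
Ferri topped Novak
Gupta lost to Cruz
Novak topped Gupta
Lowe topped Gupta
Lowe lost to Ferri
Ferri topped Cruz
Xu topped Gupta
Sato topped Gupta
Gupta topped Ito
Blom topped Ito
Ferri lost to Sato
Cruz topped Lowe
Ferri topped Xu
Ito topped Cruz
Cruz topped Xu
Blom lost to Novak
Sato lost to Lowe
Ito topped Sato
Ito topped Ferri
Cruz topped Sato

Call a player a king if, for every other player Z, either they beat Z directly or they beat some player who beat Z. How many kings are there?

7

Novak reaches everyone (king).
Gupta cannot reach Novak, Blom in two steps.
Sato reaches everyone (king).
Cruz reaches everyone (king).
Lowe cannot reach Xu in two steps.
Xu reaches everyone (king).
Ito reaches everyone (king).
Ferri reaches everyone (king).
Blom reaches everyone (king).
Kings: Novak, Sato, Cruz, Xu, Ito, Ferri, Blom — 7.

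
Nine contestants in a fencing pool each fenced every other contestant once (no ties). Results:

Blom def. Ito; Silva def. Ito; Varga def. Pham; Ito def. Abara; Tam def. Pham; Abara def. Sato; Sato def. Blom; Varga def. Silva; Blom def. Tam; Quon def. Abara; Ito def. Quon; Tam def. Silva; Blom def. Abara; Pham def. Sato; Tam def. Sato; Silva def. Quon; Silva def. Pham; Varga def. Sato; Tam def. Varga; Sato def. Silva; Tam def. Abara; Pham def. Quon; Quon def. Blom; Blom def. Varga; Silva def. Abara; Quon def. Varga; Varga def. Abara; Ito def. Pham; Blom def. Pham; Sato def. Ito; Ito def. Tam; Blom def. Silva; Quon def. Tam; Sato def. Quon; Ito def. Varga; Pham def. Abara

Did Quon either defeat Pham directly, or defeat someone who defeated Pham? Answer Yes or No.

Quon did not beat Pham directly.
Quon beat Abara, Varga, Tam, Blom. Of those, Varga beat Pham.

Yes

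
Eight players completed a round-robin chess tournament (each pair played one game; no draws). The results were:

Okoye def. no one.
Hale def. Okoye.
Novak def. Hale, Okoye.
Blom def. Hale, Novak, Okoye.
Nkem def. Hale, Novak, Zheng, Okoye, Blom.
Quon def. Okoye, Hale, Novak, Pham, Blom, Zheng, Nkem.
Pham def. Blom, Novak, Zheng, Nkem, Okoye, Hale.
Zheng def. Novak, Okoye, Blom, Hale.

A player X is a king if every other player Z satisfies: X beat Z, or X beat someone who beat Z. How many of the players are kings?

Nkem cannot reach Quon, Pham in two steps.
Quon reaches everyone (king).
Pham cannot reach Quon in two steps.
Hale cannot reach Nkem, Quon, Pham, Blom, Zheng, Novak in two steps.
Blom cannot reach Nkem, Quon, Pham, Zheng in two steps.
Okoye cannot reach Nkem, Quon, Pham, Hale, Blom, Zheng, Novak in two steps.
Zheng cannot reach Nkem, Quon, Pham in two steps.
Novak cannot reach Nkem, Quon, Pham, Blom, Zheng in two steps.
Kings: Quon — 1.

1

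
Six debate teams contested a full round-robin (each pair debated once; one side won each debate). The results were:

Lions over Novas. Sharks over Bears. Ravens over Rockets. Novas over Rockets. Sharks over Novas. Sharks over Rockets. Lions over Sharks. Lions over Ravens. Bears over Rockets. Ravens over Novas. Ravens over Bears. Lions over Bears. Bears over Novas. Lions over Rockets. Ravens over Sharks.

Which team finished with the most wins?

Win totals: Rockets 0, Lions 5, Ravens 4, Bears 2, Sharks 3, Novas 1.
Lions leads with 5 wins (next highest: 4).

Lions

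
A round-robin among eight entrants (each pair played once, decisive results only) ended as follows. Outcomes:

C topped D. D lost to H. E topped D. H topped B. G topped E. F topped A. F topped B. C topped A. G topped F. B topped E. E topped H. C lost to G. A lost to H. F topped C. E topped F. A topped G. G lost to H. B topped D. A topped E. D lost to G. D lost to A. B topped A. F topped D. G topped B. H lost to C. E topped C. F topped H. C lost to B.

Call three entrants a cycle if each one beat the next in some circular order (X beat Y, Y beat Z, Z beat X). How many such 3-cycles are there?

Win totals: A 3, B 4, C 3, D 0, E 4, F 5, G 5, H 4.
An entrant with w wins dominates both others in C(w,2) triples; summing gives 3 + 6 + 3 + 0 + 6 + 10 + 10 + 6 = 44 transitive triples.
Total triples C(8,3) = 56, so cyclic triples = 56 − 44 = 12.

12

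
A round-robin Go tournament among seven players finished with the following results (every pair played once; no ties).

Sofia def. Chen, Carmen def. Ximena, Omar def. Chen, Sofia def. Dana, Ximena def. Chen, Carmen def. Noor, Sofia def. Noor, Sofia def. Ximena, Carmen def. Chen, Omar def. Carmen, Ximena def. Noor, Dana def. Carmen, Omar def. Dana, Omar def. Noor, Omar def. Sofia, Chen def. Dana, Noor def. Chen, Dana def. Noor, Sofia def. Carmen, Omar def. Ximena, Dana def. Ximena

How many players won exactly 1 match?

Win totals: Ximena 2, Dana 3, Omar 6, Noor 1, Carmen 3, Sofia 5, Chen 1.
Exactly 1: Noor, Chen — 2 players.

2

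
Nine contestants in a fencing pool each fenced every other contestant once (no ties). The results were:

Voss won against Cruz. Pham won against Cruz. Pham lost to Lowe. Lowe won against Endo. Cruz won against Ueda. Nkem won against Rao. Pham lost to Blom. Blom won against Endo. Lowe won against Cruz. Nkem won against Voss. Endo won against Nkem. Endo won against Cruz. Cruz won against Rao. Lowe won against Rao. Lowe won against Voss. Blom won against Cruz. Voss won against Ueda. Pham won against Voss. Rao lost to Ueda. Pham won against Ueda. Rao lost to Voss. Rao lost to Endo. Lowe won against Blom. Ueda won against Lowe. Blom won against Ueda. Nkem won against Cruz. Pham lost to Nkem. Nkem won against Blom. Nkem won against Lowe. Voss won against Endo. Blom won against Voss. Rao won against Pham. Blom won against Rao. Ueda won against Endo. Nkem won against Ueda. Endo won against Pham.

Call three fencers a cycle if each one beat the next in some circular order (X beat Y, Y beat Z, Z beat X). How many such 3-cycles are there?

14

Win totals: Lowe 6, Pham 3, Rao 1, Voss 4, Cruz 2, Blom 6, Ueda 3, Endo 4, Nkem 7.
A fencer with w wins dominates both others in C(w,2) triples; summing gives 15 + 3 + 0 + 6 + 1 + 15 + 3 + 6 + 21 = 70 transitive triples.
Total triples C(9,3) = 84, so cyclic triples = 84 − 70 = 14.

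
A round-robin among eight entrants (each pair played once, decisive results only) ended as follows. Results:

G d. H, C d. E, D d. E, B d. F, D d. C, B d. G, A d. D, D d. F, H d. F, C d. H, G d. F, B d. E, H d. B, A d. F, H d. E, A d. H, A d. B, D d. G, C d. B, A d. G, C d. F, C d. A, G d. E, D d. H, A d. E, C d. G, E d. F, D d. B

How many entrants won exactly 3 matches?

Win totals: A 6, B 3, C 6, D 6, E 1, F 0, G 3, H 3.
Exactly 3: B, G, H — 3 entrants.

3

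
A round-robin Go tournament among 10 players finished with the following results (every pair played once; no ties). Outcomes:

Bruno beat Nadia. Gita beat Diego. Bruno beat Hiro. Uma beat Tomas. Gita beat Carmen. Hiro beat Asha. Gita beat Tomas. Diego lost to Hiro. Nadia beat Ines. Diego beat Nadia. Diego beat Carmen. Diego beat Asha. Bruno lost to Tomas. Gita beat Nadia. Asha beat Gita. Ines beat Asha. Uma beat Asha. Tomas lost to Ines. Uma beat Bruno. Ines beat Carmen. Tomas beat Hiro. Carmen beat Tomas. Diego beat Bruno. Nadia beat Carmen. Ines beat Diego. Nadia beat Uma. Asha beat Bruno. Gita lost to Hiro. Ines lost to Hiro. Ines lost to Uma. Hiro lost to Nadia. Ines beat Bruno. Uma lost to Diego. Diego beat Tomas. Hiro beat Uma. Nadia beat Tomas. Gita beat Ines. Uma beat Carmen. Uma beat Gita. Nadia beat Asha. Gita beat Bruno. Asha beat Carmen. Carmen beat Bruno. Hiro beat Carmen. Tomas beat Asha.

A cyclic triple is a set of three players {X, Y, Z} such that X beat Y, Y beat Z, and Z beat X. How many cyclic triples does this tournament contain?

27

Win totals: Gita 6, Carmen 2, Asha 3, Uma 6, Ines 5, Tomas 3, Diego 6, Nadia 6, Bruno 2, Hiro 6.
A player with w wins dominates both others in C(w,2) triples; summing gives 15 + 1 + 3 + 15 + 10 + 3 + 15 + 15 + 1 + 15 = 93 transitive triples.
Total triples C(10,3) = 120, so cyclic triples = 120 − 93 = 27.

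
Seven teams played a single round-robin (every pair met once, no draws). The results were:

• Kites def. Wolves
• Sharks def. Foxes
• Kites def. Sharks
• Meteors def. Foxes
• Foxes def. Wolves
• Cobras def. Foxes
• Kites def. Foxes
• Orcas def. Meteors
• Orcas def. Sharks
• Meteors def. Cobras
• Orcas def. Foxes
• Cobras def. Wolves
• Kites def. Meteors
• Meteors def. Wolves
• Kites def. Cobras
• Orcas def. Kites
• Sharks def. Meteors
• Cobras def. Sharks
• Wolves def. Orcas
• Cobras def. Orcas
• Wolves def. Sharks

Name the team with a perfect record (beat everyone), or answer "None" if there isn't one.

Highest win total is Kites with 5 (out of 6 possible).
Kites lost to Orcas, so no team went undefeated.

None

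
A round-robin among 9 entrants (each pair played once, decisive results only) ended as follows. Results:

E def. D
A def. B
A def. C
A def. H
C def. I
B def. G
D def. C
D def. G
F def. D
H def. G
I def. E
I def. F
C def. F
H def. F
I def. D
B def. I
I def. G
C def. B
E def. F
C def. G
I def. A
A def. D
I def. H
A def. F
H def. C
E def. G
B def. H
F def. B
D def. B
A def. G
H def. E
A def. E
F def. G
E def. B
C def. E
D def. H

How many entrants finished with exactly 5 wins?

Win totals: A 7, B 3, C 5, D 4, E 4, F 3, G 0, H 4, I 6.
Exactly 5: C — 1 entrant.

1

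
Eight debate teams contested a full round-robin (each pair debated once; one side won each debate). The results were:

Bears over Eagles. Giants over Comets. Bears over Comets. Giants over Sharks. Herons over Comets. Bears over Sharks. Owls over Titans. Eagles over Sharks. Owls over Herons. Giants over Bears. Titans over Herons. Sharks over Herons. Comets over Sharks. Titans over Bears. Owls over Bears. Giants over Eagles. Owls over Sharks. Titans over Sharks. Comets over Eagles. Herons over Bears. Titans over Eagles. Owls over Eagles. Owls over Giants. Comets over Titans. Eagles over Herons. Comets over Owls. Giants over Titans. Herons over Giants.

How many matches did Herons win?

Herons' results: beat Giants, Bears, Comets; lost to Owls, Eagles, Sharks, Titans.
That is 3 wins.

3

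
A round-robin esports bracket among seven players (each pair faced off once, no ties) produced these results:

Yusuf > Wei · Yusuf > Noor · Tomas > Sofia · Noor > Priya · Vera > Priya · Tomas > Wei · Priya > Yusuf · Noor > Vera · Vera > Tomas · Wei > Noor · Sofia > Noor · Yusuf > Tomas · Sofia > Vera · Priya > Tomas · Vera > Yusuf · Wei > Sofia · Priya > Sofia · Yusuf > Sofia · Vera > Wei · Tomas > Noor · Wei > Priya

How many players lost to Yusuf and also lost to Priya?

Yusuf beat: Tomas, Wei, Sofia, Noor.
Priya beat: Tomas, Sofia, Yusuf.
Both beat: Tomas, Sofia — 2.

2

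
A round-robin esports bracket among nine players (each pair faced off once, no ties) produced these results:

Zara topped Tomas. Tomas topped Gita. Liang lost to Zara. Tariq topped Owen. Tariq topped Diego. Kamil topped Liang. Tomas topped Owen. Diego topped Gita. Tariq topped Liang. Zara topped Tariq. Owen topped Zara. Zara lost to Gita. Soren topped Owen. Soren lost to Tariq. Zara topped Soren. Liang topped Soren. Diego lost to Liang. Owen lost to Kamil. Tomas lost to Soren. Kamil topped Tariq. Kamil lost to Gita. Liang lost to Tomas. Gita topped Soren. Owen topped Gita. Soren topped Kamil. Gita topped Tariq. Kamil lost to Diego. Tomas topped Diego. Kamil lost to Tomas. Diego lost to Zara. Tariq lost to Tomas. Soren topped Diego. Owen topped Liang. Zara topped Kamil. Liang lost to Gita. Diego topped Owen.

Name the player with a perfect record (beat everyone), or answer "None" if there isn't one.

None

Highest win total is Zara with 6 (out of 8 possible).
Zara lost to Owen, Gita, so no player went undefeated.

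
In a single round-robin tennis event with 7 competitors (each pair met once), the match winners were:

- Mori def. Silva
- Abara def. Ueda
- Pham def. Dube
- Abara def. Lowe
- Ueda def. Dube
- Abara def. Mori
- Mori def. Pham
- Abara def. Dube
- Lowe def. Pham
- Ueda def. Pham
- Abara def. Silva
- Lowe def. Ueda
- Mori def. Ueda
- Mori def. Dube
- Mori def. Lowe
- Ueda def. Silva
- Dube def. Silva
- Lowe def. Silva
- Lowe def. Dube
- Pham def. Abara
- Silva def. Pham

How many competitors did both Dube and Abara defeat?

1

Dube beat: Silva.
Abara beat: Mori, Ueda, Lowe, Dube, Silva.
Both beat: Silva — 1.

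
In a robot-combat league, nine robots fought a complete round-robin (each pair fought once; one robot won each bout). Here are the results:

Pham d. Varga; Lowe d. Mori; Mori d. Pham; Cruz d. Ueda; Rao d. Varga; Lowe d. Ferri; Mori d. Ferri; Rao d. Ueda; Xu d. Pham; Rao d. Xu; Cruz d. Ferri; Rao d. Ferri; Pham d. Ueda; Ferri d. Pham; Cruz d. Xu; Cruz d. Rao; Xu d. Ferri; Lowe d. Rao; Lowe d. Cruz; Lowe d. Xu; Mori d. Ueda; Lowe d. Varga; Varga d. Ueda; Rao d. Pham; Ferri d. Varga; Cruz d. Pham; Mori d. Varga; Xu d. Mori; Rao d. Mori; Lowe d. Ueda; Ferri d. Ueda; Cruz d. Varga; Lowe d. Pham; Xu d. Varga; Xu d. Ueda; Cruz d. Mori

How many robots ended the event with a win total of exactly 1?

Win totals: Xu 5, Ueda 0, Rao 6, Pham 2, Varga 1, Lowe 8, Cruz 7, Ferri 3, Mori 4.
Exactly 1: Varga — 1 robot.

1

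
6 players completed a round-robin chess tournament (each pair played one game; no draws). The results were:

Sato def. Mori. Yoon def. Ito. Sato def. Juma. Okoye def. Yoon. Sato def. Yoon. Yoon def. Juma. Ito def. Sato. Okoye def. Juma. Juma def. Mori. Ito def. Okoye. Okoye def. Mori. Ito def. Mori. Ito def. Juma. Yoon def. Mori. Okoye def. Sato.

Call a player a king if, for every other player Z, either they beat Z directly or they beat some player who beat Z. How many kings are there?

Mori cannot reach Sato, Okoye, Ito, Juma, Yoon in two steps.
Sato cannot reach Okoye in two steps.
Okoye reaches everyone (king).
Ito reaches everyone (king).
Juma cannot reach Sato, Okoye, Ito, Yoon in two steps.
Yoon reaches everyone (king).
Kings: Okoye, Ito, Yoon — 3.

3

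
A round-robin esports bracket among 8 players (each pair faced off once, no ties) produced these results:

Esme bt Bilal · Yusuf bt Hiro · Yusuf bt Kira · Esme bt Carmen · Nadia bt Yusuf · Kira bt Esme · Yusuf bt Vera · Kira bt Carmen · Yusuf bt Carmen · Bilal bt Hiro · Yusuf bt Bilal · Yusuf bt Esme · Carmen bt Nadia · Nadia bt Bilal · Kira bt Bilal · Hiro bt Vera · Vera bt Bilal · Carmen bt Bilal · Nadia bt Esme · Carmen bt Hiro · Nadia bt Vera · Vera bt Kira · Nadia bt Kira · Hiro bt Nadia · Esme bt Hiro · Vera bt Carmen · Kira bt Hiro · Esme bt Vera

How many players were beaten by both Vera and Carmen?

1

Vera beat: Bilal, Kira, Carmen.
Carmen beat: Nadia, Bilal, Hiro.
Both beat: Bilal — 1.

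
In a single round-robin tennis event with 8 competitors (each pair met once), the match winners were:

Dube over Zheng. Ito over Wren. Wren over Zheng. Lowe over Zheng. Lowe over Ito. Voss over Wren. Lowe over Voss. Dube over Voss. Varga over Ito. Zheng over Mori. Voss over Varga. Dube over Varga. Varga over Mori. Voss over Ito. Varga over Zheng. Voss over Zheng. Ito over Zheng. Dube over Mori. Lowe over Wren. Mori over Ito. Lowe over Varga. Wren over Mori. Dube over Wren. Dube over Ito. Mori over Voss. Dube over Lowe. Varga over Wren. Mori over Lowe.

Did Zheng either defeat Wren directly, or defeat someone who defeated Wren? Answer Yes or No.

Zheng did not beat Wren directly.
Zheng beat Mori, but each of them lost to Wren. No two-step path.

No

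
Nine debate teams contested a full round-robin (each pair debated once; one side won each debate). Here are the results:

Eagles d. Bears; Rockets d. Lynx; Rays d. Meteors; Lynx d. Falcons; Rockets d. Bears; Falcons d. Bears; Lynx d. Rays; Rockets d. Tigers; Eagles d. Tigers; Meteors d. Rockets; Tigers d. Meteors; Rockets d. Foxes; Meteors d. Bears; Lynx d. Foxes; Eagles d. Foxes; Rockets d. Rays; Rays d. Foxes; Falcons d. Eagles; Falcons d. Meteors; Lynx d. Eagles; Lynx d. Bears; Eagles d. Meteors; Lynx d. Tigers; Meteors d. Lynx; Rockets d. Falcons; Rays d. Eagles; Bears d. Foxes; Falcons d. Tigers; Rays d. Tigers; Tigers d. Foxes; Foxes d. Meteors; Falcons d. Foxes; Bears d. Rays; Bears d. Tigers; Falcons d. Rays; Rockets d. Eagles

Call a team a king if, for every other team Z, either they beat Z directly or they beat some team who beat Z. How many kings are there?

Eagles cannot reach Falcons in two steps.
Meteors reaches everyone (king).
Falcons reaches everyone (king).
Bears cannot reach Falcons, Rockets, Lynx in two steps.
Foxes cannot reach Eagles, Falcons, Rays, Tigers in two steps.
Rockets reaches everyone (king).
Rays cannot reach Falcons in two steps.
Tigers cannot reach Eagles, Falcons, Rays in two steps.
Lynx cannot reach Rockets in two steps.
Kings: Meteors, Falcons, Rockets — 3.

3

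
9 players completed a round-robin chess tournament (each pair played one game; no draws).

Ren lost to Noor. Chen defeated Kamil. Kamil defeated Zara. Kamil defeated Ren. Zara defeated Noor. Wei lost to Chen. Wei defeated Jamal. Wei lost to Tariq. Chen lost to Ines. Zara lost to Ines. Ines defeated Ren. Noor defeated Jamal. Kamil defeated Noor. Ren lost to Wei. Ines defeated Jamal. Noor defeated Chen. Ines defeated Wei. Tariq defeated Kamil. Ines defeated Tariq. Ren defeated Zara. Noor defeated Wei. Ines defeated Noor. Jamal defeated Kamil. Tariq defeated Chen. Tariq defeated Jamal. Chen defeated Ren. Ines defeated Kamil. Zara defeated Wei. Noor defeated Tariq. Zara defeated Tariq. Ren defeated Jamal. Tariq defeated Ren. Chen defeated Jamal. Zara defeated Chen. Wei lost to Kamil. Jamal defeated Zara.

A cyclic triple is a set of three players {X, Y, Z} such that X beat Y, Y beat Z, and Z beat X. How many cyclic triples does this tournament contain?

Win totals: Tariq 5, Ren 2, Ines 8, Chen 4, Zara 4, Wei 2, Kamil 4, Noor 5, Jamal 2.
A player with w wins dominates both others in C(w,2) triples; summing gives 10 + 1 + 28 + 6 + 6 + 1 + 6 + 10 + 1 = 69 transitive triples.
Total triples C(9,3) = 84, so cyclic triples = 84 − 69 = 15.

15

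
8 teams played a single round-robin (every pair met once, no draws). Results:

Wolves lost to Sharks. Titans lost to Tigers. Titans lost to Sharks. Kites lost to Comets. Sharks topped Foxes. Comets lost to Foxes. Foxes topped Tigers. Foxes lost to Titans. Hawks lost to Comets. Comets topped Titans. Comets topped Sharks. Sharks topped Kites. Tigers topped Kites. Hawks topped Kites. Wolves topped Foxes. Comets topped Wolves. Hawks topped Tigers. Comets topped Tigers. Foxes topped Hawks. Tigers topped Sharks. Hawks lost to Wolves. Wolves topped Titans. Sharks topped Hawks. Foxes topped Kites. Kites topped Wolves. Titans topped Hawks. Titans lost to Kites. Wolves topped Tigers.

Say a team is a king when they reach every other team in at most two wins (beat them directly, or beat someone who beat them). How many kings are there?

Hawks cannot reach Comets, Foxes in two steps.
Sharks reaches everyone (king).
Tigers cannot reach Comets in two steps.
Kites cannot reach Sharks, Comets in two steps.
Comets reaches everyone (king).
Titans cannot reach Sharks, Wolves in two steps.
Wolves reaches everyone (king).
Foxes reaches everyone (king).
Kings: Sharks, Comets, Wolves, Foxes — 4.

4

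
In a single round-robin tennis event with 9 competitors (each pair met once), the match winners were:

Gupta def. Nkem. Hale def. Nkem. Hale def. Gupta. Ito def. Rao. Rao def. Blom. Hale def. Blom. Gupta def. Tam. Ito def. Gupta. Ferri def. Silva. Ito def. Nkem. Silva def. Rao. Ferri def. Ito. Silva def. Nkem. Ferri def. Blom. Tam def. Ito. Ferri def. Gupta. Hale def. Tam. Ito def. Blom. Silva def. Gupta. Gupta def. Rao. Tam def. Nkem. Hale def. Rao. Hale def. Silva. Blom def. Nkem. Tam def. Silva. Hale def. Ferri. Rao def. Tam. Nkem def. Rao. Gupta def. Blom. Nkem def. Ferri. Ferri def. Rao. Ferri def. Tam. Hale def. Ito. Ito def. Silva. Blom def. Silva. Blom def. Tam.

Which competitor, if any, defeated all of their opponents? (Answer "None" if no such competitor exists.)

Hale has 8 wins out of 8 opponents — a perfect record.

Hale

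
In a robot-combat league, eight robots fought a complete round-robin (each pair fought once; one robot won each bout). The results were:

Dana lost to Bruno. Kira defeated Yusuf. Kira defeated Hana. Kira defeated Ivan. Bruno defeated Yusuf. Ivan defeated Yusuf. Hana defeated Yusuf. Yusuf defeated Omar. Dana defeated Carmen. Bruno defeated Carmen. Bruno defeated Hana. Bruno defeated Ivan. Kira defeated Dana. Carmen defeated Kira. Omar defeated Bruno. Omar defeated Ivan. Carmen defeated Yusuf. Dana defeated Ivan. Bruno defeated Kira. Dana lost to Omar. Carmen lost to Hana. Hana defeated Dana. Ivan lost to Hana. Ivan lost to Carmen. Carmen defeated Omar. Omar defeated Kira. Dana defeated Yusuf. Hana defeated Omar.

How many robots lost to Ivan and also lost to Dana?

Ivan beat: Yusuf.
Dana beat: Yusuf, Ivan, Carmen.
Both beat: Yusuf — 1.

1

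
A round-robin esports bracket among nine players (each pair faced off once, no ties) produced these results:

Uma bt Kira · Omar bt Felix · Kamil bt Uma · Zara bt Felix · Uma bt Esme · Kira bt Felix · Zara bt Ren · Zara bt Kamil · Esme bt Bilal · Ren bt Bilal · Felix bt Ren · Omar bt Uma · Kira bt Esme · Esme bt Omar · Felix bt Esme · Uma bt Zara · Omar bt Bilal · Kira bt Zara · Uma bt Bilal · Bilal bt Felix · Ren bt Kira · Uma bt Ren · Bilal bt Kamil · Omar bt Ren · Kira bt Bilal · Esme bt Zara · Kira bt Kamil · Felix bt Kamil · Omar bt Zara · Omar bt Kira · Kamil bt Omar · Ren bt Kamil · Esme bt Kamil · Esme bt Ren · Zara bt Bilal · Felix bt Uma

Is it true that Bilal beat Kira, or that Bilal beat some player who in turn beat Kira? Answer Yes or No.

No

Bilal did not beat Kira directly.
Bilal beat Felix, Kamil, but each of them lost to Kira. No two-step path.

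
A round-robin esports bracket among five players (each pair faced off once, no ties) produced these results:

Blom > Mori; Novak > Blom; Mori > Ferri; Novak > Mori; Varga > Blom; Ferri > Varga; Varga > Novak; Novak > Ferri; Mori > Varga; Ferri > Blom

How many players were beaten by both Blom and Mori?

0

Blom beat: Mori.
Mori beat: Ferri, Varga.
No one was beaten by both.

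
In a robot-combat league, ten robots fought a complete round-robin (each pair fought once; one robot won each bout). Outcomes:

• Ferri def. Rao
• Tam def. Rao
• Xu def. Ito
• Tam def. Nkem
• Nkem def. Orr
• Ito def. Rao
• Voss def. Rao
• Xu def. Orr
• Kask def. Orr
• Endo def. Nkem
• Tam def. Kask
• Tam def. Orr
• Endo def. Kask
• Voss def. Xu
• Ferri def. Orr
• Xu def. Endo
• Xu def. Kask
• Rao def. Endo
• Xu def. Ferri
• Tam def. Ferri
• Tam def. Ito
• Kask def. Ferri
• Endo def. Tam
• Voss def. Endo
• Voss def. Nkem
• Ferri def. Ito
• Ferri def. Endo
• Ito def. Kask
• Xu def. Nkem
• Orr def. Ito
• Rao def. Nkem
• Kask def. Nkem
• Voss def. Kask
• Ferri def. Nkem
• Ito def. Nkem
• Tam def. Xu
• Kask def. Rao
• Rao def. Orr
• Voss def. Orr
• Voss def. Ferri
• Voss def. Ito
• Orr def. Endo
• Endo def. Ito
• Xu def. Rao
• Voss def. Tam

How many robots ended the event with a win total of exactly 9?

Win totals: Kask 4, Nkem 1, Tam 7, Orr 2, Ferri 5, Rao 3, Xu 7, Endo 4, Ito 3, Voss 9.
Exactly 9: Voss — 1 robot.

1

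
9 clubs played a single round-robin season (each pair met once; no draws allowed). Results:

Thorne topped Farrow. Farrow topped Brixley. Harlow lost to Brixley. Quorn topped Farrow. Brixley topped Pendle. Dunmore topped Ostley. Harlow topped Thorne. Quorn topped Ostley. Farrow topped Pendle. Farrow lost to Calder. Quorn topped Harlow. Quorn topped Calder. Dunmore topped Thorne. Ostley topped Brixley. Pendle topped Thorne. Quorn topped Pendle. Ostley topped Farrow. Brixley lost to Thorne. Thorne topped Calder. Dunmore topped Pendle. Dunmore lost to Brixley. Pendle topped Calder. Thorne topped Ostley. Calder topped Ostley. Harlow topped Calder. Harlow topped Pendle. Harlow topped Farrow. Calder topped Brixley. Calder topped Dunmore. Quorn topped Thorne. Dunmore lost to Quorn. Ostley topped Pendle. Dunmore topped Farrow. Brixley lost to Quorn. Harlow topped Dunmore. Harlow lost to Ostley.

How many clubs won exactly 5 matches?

1

Win totals: Dunmore 4, Quorn 8, Pendle 2, Farrow 2, Harlow 5, Calder 4, Brixley 3, Ostley 4, Thorne 4.
Exactly 5: Harlow — 1 club.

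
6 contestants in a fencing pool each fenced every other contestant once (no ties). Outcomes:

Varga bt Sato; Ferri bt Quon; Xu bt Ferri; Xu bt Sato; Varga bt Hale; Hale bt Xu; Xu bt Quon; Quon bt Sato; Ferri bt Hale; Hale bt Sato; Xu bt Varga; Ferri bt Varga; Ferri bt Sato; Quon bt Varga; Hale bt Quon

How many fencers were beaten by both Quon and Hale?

1

Quon beat: Sato, Varga.
Hale beat: Xu, Sato, Quon.
Both beat: Sato — 1.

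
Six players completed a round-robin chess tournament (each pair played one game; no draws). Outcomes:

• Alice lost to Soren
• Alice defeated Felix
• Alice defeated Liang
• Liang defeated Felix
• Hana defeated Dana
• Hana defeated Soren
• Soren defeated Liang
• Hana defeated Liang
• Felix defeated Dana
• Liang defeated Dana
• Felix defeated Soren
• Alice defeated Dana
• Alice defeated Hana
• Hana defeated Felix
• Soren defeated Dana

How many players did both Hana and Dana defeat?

Hana beat: Liang, Felix, Soren, Dana.
Dana beat: no one.
No one was beaten by both.

0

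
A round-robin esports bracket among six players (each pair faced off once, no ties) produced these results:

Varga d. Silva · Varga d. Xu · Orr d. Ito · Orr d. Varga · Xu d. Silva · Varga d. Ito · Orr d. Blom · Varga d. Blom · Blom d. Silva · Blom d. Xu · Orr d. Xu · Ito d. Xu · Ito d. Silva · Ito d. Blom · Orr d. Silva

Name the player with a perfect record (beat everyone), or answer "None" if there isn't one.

Orr has 5 wins out of 5 opponents — a perfect record.

Orr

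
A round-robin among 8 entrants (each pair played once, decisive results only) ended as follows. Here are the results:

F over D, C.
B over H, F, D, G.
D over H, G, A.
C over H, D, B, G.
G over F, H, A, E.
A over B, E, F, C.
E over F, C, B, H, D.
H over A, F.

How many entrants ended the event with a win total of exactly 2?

2

Win totals: A 4, B 4, C 4, D 3, E 5, F 2, G 4, H 2.
Exactly 2: F, H — 2 entrants.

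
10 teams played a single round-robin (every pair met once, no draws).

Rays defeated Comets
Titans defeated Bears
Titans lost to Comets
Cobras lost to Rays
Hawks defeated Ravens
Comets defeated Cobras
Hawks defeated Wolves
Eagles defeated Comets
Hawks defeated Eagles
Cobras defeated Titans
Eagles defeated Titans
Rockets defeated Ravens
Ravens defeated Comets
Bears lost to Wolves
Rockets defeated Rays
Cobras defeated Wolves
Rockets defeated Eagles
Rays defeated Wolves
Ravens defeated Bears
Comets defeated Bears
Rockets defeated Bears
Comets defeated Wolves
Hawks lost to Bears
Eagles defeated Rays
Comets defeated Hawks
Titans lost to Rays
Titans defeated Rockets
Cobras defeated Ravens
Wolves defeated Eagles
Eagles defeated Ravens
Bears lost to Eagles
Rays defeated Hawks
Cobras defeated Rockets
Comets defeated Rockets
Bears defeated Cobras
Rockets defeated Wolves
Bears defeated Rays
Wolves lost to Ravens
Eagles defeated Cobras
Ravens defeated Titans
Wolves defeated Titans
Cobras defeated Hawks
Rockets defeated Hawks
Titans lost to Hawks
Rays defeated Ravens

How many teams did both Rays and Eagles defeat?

4

Rays beat: Hawks, Comets, Cobras, Ravens, Wolves, Titans.
Eagles beat: Bears, Rays, Comets, Cobras, Ravens, Titans.
Both beat: Comets, Cobras, Ravens, Titans — 4.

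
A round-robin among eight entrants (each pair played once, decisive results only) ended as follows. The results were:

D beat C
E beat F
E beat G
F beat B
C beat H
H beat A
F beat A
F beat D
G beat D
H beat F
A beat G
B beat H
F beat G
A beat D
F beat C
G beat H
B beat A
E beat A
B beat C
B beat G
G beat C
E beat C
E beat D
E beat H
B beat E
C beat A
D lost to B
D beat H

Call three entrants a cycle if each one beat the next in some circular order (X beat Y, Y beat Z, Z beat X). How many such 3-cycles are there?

9

Win totals: A 2, B 6, C 2, D 2, E 6, F 5, G 3, H 2.
An entrant with w wins dominates both others in C(w,2) triples; summing gives 1 + 15 + 1 + 1 + 15 + 10 + 3 + 1 = 47 transitive triples.
Total triples C(8,3) = 56, so cyclic triples = 56 − 47 = 9.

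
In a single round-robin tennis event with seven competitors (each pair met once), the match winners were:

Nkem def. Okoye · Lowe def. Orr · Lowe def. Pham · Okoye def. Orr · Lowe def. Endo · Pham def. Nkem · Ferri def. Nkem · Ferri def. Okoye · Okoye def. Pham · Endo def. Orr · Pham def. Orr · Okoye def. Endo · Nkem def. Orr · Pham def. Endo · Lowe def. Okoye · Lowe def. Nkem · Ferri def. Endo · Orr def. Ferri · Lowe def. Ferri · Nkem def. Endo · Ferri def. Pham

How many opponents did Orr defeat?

Orr's results: beat Ferri; lost to Pham, Okoye, Nkem, Lowe, Endo.
That is 1 win.

1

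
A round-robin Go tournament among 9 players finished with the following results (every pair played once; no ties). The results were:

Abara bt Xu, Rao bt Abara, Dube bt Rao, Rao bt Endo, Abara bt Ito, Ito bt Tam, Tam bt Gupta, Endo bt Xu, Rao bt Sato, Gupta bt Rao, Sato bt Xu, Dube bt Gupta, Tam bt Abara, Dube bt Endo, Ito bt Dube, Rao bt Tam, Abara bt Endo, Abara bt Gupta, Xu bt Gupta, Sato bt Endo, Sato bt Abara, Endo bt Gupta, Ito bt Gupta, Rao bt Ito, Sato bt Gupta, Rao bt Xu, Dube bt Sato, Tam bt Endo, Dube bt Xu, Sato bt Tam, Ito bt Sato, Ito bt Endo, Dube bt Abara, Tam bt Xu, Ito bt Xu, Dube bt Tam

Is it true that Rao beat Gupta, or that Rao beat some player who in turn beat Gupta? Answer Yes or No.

Rao did not beat Gupta directly.
Rao beat Ito, Sato, Abara, Tam, Xu, Endo. Of those, Ito beat Gupta.

Yes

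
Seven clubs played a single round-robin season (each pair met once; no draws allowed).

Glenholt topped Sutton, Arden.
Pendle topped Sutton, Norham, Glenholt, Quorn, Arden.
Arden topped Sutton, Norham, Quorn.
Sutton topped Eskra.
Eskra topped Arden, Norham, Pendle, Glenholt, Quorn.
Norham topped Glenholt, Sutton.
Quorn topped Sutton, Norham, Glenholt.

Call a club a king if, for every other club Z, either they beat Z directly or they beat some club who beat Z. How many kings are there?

3

Pendle reaches everyone (king).
Eskra reaches everyone (king).
Quorn cannot reach Pendle in two steps.
Norham cannot reach Pendle, Quorn in two steps.
Sutton reaches everyone (king).
Glenholt cannot reach Pendle in two steps.
Arden cannot reach Pendle in two steps.
Kings: Pendle, Eskra, Sutton — 3.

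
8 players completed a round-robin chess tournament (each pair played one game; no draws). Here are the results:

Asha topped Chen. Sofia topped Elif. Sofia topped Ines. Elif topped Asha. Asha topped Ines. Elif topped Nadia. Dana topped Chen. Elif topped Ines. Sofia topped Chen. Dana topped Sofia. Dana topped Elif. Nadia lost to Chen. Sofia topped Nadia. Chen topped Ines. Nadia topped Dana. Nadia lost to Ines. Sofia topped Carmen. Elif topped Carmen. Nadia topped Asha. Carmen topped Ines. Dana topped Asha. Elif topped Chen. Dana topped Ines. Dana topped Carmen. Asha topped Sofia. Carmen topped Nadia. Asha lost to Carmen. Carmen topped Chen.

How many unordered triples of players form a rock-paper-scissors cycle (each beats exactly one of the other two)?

10

Win totals: Sofia 5, Dana 6, Asha 3, Chen 2, Nadia 2, Carmen 4, Ines 1, Elif 5.
A player with w wins dominates both others in C(w,2) triples; summing gives 10 + 15 + 3 + 1 + 1 + 6 + 0 + 10 = 46 transitive triples.
Total triples C(8,3) = 56, so cyclic triples = 56 − 46 = 10.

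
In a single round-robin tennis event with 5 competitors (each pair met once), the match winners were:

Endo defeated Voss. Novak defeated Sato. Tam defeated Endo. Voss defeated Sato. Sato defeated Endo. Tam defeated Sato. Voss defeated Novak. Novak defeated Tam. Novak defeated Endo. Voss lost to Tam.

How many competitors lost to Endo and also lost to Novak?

Endo beat: Voss.
Novak beat: Sato, Endo, Tam.
No one was beaten by both.

0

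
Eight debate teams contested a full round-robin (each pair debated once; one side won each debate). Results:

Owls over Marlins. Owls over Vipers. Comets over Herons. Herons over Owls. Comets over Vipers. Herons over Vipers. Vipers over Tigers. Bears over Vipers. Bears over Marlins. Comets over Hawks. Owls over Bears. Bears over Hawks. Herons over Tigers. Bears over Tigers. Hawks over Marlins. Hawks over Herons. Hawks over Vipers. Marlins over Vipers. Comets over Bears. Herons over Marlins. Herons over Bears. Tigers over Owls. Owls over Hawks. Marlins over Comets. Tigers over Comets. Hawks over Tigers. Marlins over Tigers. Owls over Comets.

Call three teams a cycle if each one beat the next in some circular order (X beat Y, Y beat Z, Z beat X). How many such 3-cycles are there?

Win totals: Hawks 4, Comets 4, Herons 5, Bears 4, Marlins 3, Tigers 2, Vipers 1, Owls 5.
A team with w wins dominates both others in C(w,2) triples; summing gives 6 + 6 + 10 + 6 + 3 + 1 + 0 + 10 = 42 transitive triples.
Total triples C(8,3) = 56, so cyclic triples = 56 − 42 = 14.

14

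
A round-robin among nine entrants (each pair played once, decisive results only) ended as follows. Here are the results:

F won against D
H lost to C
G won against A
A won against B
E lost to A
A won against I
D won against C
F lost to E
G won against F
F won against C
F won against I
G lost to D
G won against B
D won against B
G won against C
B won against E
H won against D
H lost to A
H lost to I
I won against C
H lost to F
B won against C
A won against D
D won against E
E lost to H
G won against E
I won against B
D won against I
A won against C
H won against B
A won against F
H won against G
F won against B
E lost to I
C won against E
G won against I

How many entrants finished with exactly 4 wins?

2

Win totals: A 7, B 2, C 2, D 5, E 1, F 5, G 6, H 4, I 4.
Exactly 4: H, I — 2 entrants.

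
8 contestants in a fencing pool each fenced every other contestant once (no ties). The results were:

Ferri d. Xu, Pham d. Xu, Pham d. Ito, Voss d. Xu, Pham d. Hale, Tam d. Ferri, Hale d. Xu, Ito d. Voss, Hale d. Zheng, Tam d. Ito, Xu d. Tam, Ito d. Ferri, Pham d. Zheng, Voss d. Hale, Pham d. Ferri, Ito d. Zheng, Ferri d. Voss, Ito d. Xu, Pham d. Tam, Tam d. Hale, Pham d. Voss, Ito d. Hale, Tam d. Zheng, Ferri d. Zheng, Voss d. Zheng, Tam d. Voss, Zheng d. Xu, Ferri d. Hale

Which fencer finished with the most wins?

Win totals: Ferri 4, Pham 7, Xu 1, Ito 5, Tam 5, Zheng 1, Hale 2, Voss 3.
Pham leads with 7 wins (next highest: 5).

Pham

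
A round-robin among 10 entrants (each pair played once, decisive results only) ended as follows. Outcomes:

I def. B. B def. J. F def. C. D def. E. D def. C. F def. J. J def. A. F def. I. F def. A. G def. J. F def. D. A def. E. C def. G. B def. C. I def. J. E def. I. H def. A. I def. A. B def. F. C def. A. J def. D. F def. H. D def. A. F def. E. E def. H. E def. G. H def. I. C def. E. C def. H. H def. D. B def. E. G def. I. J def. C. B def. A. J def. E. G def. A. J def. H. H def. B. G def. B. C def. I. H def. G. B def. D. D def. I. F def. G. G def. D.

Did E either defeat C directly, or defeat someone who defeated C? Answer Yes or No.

E did not beat C directly.
E beat G, H, I, but each of them lost to C. No two-step path.

No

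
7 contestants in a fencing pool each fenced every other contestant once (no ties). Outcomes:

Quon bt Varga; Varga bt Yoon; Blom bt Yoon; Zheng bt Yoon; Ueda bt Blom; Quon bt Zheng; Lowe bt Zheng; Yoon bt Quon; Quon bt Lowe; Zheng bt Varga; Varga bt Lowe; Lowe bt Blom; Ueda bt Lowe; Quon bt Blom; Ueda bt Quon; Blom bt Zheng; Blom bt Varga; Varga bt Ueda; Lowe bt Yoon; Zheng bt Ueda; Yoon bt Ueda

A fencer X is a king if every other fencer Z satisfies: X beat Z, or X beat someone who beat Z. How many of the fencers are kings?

Blom reaches everyone (king).
Zheng reaches everyone (king).
Yoon reaches everyone (king).
Lowe reaches everyone (king).
Ueda reaches everyone (king).
Varga reaches everyone (king).
Quon reaches everyone (king).
Kings: Blom, Zheng, Yoon, Lowe, Ueda, Varga, Quon — 7.

7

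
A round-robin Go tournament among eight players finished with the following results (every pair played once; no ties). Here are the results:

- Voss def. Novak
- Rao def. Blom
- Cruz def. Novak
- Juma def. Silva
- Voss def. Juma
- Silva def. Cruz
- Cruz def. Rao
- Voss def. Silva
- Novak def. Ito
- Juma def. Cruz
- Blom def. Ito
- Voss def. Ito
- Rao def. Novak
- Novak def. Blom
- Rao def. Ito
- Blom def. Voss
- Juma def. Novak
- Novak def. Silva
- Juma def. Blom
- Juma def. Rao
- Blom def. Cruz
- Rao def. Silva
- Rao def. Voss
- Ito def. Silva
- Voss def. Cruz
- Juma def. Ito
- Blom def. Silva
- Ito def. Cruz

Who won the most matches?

Win totals: Blom 4, Juma 6, Cruz 2, Ito 2, Novak 3, Rao 5, Silva 1, Voss 5.
Juma leads with 6 wins (next highest: 5).

Juma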